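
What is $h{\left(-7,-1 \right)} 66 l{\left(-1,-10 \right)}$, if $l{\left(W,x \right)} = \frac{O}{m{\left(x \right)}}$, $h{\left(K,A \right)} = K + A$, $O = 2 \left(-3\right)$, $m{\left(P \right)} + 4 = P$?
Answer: $- \frac{1584}{7} \approx -226.29$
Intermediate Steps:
$m{\left(P \right)} = -4 + P$
$O = -6$
$h{\left(K,A \right)} = A + K$
$l{\left(W,x \right)} = - \frac{6}{-4 + x}$
$h{\left(-7,-1 \right)} 66 l{\left(-1,-10 \right)} = \left(-1 - 7\right) 66 \left(- \frac{6}{-4 - 10}\right) = \left(-8\right) 66 \left(- \frac{6}{-14}\right) = - 528 \left(\left(-6\right) \left(- \frac{1}{14}\right)\right) = \left(-528\right) \frac{3}{7} = - \frac{1584}{7}$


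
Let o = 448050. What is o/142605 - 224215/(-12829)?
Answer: 2514814235/121965303 ≈ 20.619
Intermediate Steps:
o/142605 - 224215/(-12829) = 448050/142605 - 224215/(-12829) = 448050*(1/142605) - 224215*(-1/12829) = 29870/9507 + 224215/12829 = 2514814235/121965303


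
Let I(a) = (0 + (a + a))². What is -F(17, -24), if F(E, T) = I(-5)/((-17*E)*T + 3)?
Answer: -100/6939 ≈ -0.014411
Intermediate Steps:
I(a) = 4*a² (I(a) = (0 + 2*a)² = (2*a)² = 4*a²)
F(E, T) = 100/(3 - 17*E*T) (F(E, T) = (4*(-5)²)/((-17*E)*T + 3) = (4*25)/(-17*E*T + 3) = 100/(3 - 17*E*T))
-F(17, -24) = -(-100)/(-3 + 17*17*(-24)) = -(-100)/(-3 - 6936) = -(-100)/(-6939) = -(-100)*(-1)/6939 = -1*100/6939 = -100/6939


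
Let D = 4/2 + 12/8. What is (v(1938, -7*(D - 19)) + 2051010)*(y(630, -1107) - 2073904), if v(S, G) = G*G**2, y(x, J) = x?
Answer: -27601904160341/4 ≈ -6.9005e+12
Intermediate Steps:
D = 7/2 (D = 4*(1/2) + 12*(1/8) = 2 + 3/2 = 7/2 ≈ 3.5000)
v(S, G) = G**3
(v(1938, -7*(D - 19)) + 2051010)*(y(630, -1107) - 2073904) = ((-7*(7/2 - 19))**3 + 2051010)*(630 - 2073904) = ((-7*(-31/2))**3 + 2051010)*(-2073274) = ((217/2)**3 + 2051010)*(-2073274) = (10218313/8 + 2051010)*(-2073274) = (26626393/8)*(-2073274) = -27601904160341/4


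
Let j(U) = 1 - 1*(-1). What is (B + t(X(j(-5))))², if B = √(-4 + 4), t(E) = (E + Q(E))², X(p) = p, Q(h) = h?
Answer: 256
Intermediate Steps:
j(U) = 2 (j(U) = 1 + 1 = 2)
t(E) = 4*E² (t(E) = (E + E)² = (2*E)² = 4*E²)
B = 0 (B = √0 = 0)
(B + t(X(j(-5))))² = (0 + 4*2²)² = (0 + 4*4)² = (0 + 16)² = 16² = 256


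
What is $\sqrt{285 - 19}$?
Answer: $\sqrt{266} \approx 16.31$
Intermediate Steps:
$\sqrt{285 - 19} = \sqrt{266}$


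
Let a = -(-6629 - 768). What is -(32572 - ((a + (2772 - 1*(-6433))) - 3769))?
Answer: -19739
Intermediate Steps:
a = 7397 (a = -1*(-7397) = 7397)
-(32572 - ((a + (2772 - 1*(-6433))) - 3769)) = -(32572 - ((7397 + (2772 - 1*(-6433))) - 3769)) = -(32572 - ((7397 + (2772 + 6433)) - 3769)) = -(32572 - ((7397 + 9205) - 3769)) = -(32572 - (16602 - 3769)) = -(32572 - 1*12833) = -(32572 - 12833) = -1*19739 = -19739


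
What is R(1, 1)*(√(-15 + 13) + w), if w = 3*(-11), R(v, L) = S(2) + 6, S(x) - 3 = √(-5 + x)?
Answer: -(9 + I*√3)*(33 - I*√2) ≈ -299.45 - 44.43*I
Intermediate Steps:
S(x) = 3 + √(-5 + x)
R(v, L) = 9 + I*√3 (R(v, L) = (3 + √(-5 + 2)) + 6 = (3 + √(-3)) + 6 = (3 + I*√3) + 6 = 9 + I*√3)
w = -33
R(1, 1)*(√(-15 + 13) + w) = (9 + I*√3)*(√(-15 + 13) - 33) = (9 + I*√3)*(√(-2) - 33) = (9 + I*√3)*(I*√2 - 33) = (9 + I*√3)*(-33 + I*√2) = (-33 + I*√2)*(9 + I*√3)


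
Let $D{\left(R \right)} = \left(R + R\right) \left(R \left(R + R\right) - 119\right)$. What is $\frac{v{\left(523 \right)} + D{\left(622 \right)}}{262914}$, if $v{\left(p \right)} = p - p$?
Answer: $\frac{160403226}{43819} \approx 3660.6$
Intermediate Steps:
$v{\left(p \right)} = 0$
$D{\left(R \right)} = 2 R \left(-119 + 2 R^{2}\right)$ ($D{\left(R \right)} = 2 R \left(R 2 R - 119\right) = 2 R \left(2 R^{2} - 119\right) = 2 R \left(-119 + 2 R^{2}\right)$)
$\frac{v{\left(523 \right)} + D{\left(622 \right)}}{262914} = \frac{0 + \left(\left(-238\right) 622 + 4 \cdot 622^{3}\right)}{262914} = \left(0 + \left(-148036 + 4 \cdot 240641848\right)\right) \frac{1}{262914} = \left(0 + \left(-148036 + 962567392\right)\right) \frac{1}{262914} = \left(0 + 962419356\right) \frac{1}{262914} = 962419356 \cdot \frac{1}{262914} = \frac{160403226}{43819}$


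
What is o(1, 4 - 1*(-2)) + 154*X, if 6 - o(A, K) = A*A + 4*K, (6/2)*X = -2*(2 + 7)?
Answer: -943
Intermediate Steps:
X = -6 (X = (-2*(2 + 7))/3 = (-2*9)/3 = (1/3)*(-18) = -6)
o(A, K) = 6 - A**2 - 4*K (o(A, K) = 6 - (A*A + 4*K) = 6 - (A**2 + 4*K) = 6 + (-A**2 - 4*K) = 6 - A**2 - 4*K)
o(1, 4 - 1*(-2)) + 154*X = (6 - 1*1**2 - 4*(4 - 1*(-2))) + 154*(-6) = (6 - 1*1 - 4*(4 + 2)) - 924 = (6 - 1 - 4*6) - 924 = (6 - 1 - 24) - 924 = -19 - 924 = -943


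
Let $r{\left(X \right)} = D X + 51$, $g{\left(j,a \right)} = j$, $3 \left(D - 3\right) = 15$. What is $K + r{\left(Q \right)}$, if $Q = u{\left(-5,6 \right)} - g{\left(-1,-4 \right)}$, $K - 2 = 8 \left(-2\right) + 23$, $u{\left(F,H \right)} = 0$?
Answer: $68$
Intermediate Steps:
$D = 8$ ($D = 3 + \frac{1}{3} \cdot 15 = 3 + 5 = 8$)
$K = 9$ ($K = 2 + \left(8 \left(-2\right) + 23\right) = 2 + \left(-16 + 23\right) = 2 + 7 = 9$)
$Q = 1$ ($Q = 0 - -1 = 0 + 1 = 1$)
$r{\left(X \right)} = 51 + 8 X$ ($r{\left(X \right)} = 8 X + 51 = 51 + 8 X$)
$K + r{\left(Q \right)} = 9 + \left(51 + 8 \cdot 1\right) = 9 + \left(51 + 8\right) = 9 + 59 = 68$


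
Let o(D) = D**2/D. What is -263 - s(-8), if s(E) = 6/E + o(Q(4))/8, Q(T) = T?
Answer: -1051/4 ≈ -262.75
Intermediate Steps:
o(D) = D
s(E) = 1/2 + 6/E (s(E) = 6/E + 4/8 = 6/E + 4*(1/8) = 6/E + 1/2 = 1/2 + 6/E)
-263 - s(-8) = -263 - (12 - 8)/(2*(-8)) = -263 - (-1)*4/(2*8) = -263 - 1*(-1/4) = -263 + 1/4 = -1051/4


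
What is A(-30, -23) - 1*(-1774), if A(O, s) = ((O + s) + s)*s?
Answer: 3522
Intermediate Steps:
A(O, s) = s*(O + 2*s) (A(O, s) = (O + 2*s)*s = s*(O + 2*s))
A(-30, -23) - 1*(-1774) = -23*(-30 + 2*(-23)) - 1*(-1774) = -23*(-30 - 46) + 1774 = -23*(-76) + 1774 = 1748 + 1774 = 3522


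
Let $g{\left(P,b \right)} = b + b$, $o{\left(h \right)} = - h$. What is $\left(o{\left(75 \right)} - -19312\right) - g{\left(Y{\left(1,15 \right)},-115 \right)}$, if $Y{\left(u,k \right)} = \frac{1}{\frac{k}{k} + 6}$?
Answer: $19467$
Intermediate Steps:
$Y{\left(u,k \right)} = \frac{1}{7}$ ($Y{\left(u,k \right)} = \frac{1}{1 + 6} = \frac{1}{7}$)
$g{\left(P,b \right)} = 2 b$
$\left(o{\left(75 \right)} - -19312\right) - g{\left(Y{\left(1,15 \right)},-115 \right)} = \left(\left(-1\right) 75 - -19312\right) - 2 \left(-115\right) = \left(-75 + 19312\right) - -230 = 19237 + 230 = 19467$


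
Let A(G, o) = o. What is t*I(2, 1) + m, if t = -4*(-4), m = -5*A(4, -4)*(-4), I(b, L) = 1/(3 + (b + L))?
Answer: -232/3 ≈ -77.333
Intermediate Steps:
I(b, L) = 1/(3 + L + b) (I(b, L) = 1/(3 + (L + b)) = 1/(3 + L + b))
m = -80 (m = -5*(-4)*(-4) = 20*(-4) = -80)
t = 16
t*I(2, 1) + m = 16/(3 + 1 + 2) - 80 = 16/6 - 80 = 16*(⅙) - 80 = 8/3 - 80 = -232/3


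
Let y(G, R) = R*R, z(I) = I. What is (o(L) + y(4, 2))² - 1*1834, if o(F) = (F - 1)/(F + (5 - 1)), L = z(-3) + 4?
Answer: -1818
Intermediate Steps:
y(G, R) = R²
L = 1 (L = -3 + 4 = 1)
o(F) = (-1 + F)/(4 + F) (o(F) = (-1 + F)/(F + 4) = (-1 + F)/(4 + F))
(o(L) + y(4, 2))² - 1*1834 = ((-1 + 1)/(4 + 1) + 2²)² - 1*1834 = (0/5 + 4)² - 1834 = ((⅕)*0 + 4)² - 1834 = (0 + 4)² - 1834 = 4² - 1834 = 16 - 1834 = -1818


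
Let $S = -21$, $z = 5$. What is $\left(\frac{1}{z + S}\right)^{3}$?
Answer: $- \frac{1}{4096} \approx -0.00024414$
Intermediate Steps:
$\left(\frac{1}{z + S}\right)^{3} = \left(\frac{1}{5 - 21}\right)^{3} = \left(\frac{1}{-16}\right)^{3} = \left(- \frac{1}{16}\right)^{3} = - \frac{1}{4096}$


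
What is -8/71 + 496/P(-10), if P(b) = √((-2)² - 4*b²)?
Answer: -8/71 - 248*I*√11/33 ≈ -0.11268 - 24.925*I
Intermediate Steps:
P(b) = √(4 - 4*b²)
-8/71 + 496/P(-10) = -8/71 + 496/((2*√(1 - 1*(-10)²))) = -8*1/71 + 496/((2*√(1 - 1*100))) = -8/71 + 496/((2*√(1 - 100))) = -8/71 + 496/((2*√(-99))) = -8/71 + 496/((2*(3*I*√11))) = -8/71 + 496/((6*I*√11)) = -8/71 + 496*(-I*√11/66) = -8/71 - 248*I*√11/33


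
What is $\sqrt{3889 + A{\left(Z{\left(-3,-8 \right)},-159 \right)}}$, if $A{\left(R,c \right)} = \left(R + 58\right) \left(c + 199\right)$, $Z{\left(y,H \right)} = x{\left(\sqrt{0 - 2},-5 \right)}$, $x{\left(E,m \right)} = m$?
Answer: $\sqrt{6009} \approx 77.518$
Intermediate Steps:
$Z{\left(y,H \right)} = -5$
$A{\left(R,c \right)} = \left(58 + R\right) \left(199 + c\right)$
$\sqrt{3889 + A{\left(Z{\left(-3,-8 \right)},-159 \right)}} = \sqrt{3889 + \left(11542 + 58 \left(-159\right) + 199 \left(-5\right) - -795\right)} = \sqrt{3889 + \left(11542 - 9222 - 995 + 795\right)} = \sqrt{3889 + 2120} = \sqrt{6009}$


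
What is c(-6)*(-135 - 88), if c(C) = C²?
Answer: -8028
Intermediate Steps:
c(-6)*(-135 - 88) = (-6)²*(-135 - 88) = 36*(-223) = -8028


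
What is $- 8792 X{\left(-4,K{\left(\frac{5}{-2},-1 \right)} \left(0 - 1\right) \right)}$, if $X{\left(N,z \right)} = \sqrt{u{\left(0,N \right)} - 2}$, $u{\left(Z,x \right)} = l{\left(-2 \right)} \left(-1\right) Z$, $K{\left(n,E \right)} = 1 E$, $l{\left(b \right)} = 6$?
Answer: $- 8792 i \sqrt{2} \approx - 12434.0 i$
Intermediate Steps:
$K{\left(n,E \right)} = E$
$u{\left(Z,x \right)} = - 6 Z$ ($u{\left(Z,x \right)} = 6 \left(-1\right) Z = - 6 Z$)
$X{\left(N,z \right)} = i \sqrt{2}$ ($X{\left(N,z \right)} = \sqrt{\left(-6\right) 0 - 2} = \sqrt{0 - 2} = \sqrt{-2} = i \sqrt{2}$)
$- 8792 X{\left(-4,K{\left(\frac{5}{-2},-1 \right)} \left(0 - 1\right) \right)} = - 8792 i \sqrt{2}$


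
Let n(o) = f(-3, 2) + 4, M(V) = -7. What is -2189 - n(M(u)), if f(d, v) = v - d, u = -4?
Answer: -2198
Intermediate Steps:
n(o) = 9 (n(o) = (2 - 1*(-3)) + 4 = (2 + 3) + 4 = 5 + 4 = 9)
-2189 - n(M(u)) = -2189 - 1*9 = -2189 - 9 = -2198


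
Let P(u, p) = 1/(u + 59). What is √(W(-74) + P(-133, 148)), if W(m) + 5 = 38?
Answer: √180634/74 ≈ 5.7434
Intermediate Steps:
W(m) = 33 (W(m) = -5 + 38 = 33)
P(u, p) = 1/(59 + u)
√(W(-74) + P(-133, 148)) = √(33 + 1/(59 - 133)) = √(33 + 1/(-74)) = √(33 - 1/74) = √(2441/74) = √180634/74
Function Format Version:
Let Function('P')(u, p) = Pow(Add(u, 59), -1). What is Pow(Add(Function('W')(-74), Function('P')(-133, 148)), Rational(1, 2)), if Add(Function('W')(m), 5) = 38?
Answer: Mul(Rational(1, 74), Pow(180634, Rational(1, 2))) ≈ 5.7434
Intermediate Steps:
Function('W')(m) = 33 (Function('W')(m) = Add(-5, 38) = 33)
Function('P')(u, p) = Pow(Add(59, u), -1)
Pow(Add(Function('W')(-74), Function('P')(-133, 148)), Rational(1, 2)) = Pow(Add(33, Pow(Add(59, -133), -1)), Rational(1, 2)) = Pow(Add(33, Pow(-74, -1)), Rational(1, 2)) = Pow(Add(33, Rational(-1, 74)), Rational(1, 2)) = Pow(Rational(2441, 74), Rational(1, 2)) = Mul(Rational(1, 74), Pow(180634, Rational(1, 2)))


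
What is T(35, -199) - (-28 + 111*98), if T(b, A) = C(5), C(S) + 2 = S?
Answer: -10847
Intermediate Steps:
C(S) = -2 + S
T(b, A) = 3 (T(b, A) = -2 + 5 = 3)
T(35, -199) - (-28 + 111*98) = 3 - (-28 + 111*98) = 3 - (-28 + 10878) = 3 - 1*10850 = 3 - 10850 = -10847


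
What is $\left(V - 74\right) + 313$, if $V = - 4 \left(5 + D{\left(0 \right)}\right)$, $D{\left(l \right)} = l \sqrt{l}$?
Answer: $219$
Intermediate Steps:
$D{\left(l \right)} = l^{\frac{3}{2}}$
$V = -20$ ($V = - 4 \left(5 + 0^{\frac{3}{2}}\right) = - 4 \left(5 + 0\right) = \left(-4\right) 5 = -20$)
$\left(V - 74\right) + 313 = \left(-20 - 74\right) + 313 = -94 + 313 = 219$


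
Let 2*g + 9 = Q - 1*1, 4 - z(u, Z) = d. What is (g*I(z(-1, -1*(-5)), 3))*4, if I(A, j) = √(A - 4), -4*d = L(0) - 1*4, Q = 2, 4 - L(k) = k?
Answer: 0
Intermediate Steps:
L(k) = 4 - k
d = 0 (d = -((4 - 1*0) - 1*4)/4 = -((4 + 0) - 4)/4 = -(4 - 4)/4 = -¼*0 = 0)
z(u, Z) = 4 (z(u, Z) = 4 - 1*0 = 4 + 0 = 4)
I(A, j) = √(-4 + A)
g = -4 (g = -9/2 + (2 - 1*1)/2 = -9/2 + (2 - 1)/2 = -9/2 + (½)*1 = -9/2 + ½ = -4)
(g*I(z(-1, -1*(-5)), 3))*4 = -4*√(-4 + 4)*4 = -4*√0*4 = -4*0*4 = 0*4 = 0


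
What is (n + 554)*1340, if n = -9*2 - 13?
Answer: 700820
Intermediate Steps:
n = -31 (n = -18 - 13 = -31)
(n + 554)*1340 = (-31 + 554)*1340 = 523*1340 = 700820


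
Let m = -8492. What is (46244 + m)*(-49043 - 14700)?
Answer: -2406425736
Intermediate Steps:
(46244 + m)*(-49043 - 14700) = (46244 - 8492)*(-49043 - 14700) = 37752*(-63743) = -2406425736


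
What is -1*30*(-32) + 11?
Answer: 971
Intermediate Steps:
-1*30*(-32) + 11 = -30*(-32) + 11 = 960 + 11 = 971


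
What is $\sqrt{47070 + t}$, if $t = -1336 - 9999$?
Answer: $\sqrt{35735} \approx 189.04$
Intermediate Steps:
$t = -11335$
$\sqrt{47070 + t} = \sqrt{47070 - 11335} = \sqrt{35735}$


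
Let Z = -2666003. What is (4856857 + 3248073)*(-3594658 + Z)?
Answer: -50742219158730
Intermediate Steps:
(4856857 + 3248073)*(-3594658 + Z) = (4856857 + 3248073)*(-3594658 - 2666003) = 8104930*(-6260661) = -50742219158730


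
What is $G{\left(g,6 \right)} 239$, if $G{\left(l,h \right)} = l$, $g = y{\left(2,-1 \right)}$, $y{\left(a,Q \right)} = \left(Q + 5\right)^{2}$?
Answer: $3824$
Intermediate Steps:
$y{\left(a,Q \right)} = \left(5 + Q\right)^{2}$
$g = 16$ ($g = \left(5 - 1\right)^{2} = 4^{2} = 16$)
$G{\left(g,6 \right)} 239 = 16 \cdot 239 = 3824$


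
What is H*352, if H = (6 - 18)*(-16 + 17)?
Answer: -4224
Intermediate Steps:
H = -12 (H = -12*1 = -12)
H*352 = -12*352 = -4224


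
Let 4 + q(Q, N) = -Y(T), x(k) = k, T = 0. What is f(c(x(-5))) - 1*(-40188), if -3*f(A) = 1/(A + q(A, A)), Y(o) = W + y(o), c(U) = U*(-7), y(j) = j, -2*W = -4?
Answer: 3496355/87 ≈ 40188.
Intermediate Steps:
W = 2 (W = -½*(-4) = 2)
c(U) = -7*U
Y(o) = 2 + o
q(Q, N) = -6 (q(Q, N) = -4 - (2 + 0) = -4 - 1*2 = -4 - 2 = -6)
f(A) = -1/(3*(-6 + A)) (f(A) = -1/(3*(A - 6)) = -1/(3*(-6 + A)))
f(c(x(-5))) - 1*(-40188) = -1/(-18 + 3*(-7*(-5))) - 1*(-40188) = -1/(-18 + 3*35) + 40188 = -1/(-18 + 105) + 40188 = -1/87 + 40188 = 3496355/87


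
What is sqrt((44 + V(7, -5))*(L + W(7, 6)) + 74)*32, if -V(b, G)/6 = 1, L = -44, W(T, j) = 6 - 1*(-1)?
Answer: 192*I*sqrt(37) ≈ 1167.9*I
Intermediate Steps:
W(T, j) = 7 (W(T, j) = 6 + 1 = 7)
V(b, G) = -6 (V(b, G) = -6*1 = -6)
sqrt((44 + V(7, -5))*(L + W(7, 6)) + 74)*32 = sqrt((44 - 6)*(-44 + 7) + 74)*32 = sqrt(38*(-37) + 74)*32 = sqrt(-1406 + 74)*32 = sqrt(-1332)*32 = (6*I*sqrt(37))*32 = 192*I*sqrt(37)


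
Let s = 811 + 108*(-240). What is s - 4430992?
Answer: -4456101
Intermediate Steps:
s = -25109 (s = 811 - 25920 = -25109)
s - 4430992 = -25109 - 4430992 = -4456101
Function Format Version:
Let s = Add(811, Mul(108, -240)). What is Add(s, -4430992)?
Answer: -4456101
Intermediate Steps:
s = -25109 (s = Add(811, -25920) = -25109)
Add(s, -4430992) = Add(-25109, -4430992) = -4456101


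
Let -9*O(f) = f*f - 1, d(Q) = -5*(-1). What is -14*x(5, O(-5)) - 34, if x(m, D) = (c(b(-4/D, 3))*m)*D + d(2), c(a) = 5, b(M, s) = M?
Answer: 2488/3 ≈ 829.33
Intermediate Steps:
d(Q) = 5
O(f) = ⅑ - f²/9 (O(f) = -(f*f - 1)/9 = -(f² - 1)/9 = -(-1 + f²)/9 = ⅑ - f²/9)
x(m, D) = 5 + 5*D*m (x(m, D) = (5*m)*D + 5 = 5*D*m + 5 = 5 + 5*D*m)
-14*x(5, O(-5)) - 34 = -14*(5 + 5*(⅑ - ⅑*(-5)²)*5) - 34 = -14*(5 + 5*(⅑ - ⅑*25)*5) - 34 = -14*(5 + 5*(⅑ - 25/9)*5) - 34 = -14*(5 + 5*(-8/3)*5) - 34 = -14*(5 - 200/3) - 34 = -14*(-185/3) - 34 = 2590/3 - 34 = 2488/3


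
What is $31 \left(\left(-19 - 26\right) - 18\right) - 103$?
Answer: $-2056$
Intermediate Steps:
$31 \left(\left(-19 - 26\right) - 18\right) - 103 = 31 \left(-45 - 18\right) - 103 = 31 \left(-63\right) - 103 = -1953 - 103 = -2056$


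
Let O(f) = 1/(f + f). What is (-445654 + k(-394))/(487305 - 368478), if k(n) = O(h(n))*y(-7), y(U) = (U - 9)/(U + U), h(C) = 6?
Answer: -9358732/2495367 ≈ -3.7504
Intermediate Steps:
y(U) = (-9 + U)/(2*U) (y(U) = (-9 + U)/((2*U)) = (-9 + U)*(1/(2*U)) = (-9 + U)/(2*U))
O(f) = 1/(2*f)
k(n) = 2/21 (k(n) = ((½)/6)*((½)*(-9 - 7)/(-7)) = ((½)*(⅙))*((½)*(-⅐)*(-16)) = (1/12)*(8/7) = 2/21)
(-445654 + k(-394))/(487305 - 368478) = (-445654 + 2/21)/(487305 - 368478) = -9358732/21/118827 = -9358732/21*1/118827 = -9358732/2495367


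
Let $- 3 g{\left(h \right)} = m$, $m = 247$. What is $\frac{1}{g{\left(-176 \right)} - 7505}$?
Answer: $- \frac{3}{22762} \approx -0.0001318$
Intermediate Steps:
$g{\left(h \right)} = - \frac{247}{3}$ ($g{\left(h \right)} = \left(- \frac{1}{3}\right) 247 = - \frac{247}{3}$)
$\frac{1}{g{\left(-176 \right)} - 7505} = \frac{1}{- \frac{247}{3} - 7505} = \frac{1}{- \frac{22762}{3}} = - \frac{3}{22762}$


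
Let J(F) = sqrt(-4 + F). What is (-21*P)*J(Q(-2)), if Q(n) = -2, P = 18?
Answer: -378*I*sqrt(6) ≈ -925.91*I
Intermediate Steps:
(-21*P)*J(Q(-2)) = (-21*18)*sqrt(-4 - 2) = -378*I*sqrt(6)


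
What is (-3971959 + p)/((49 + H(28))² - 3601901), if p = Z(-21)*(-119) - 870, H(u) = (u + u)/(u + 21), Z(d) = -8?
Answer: 194621973/176369948 ≈ 1.1035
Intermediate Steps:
H(u) = 2*u/(21 + u) (H(u) = (2*u)/(21 + u) = 2*u/(21 + u))
p = 82 (p = -8*(-119) - 870 = 952 - 870 = 82)
(-3971959 + p)/((49 + H(28))² - 3601901) = (-3971959 + 82)/((49 + 2*28/(21 + 28))² - 3601901) = -3971877/((49 + 2*28/49)² - 3601901) = -3971877/((49 + 2*28*(1/49))² - 3601901) = -3971877/((49 + 8/7)² - 3601901) = -3971877/((351/7)² - 3601901) = -3971877/(123201/49 - 3601901) = -3971877/(-176369948/49) = -3971877*(-49/176369948) = 194621973/176369948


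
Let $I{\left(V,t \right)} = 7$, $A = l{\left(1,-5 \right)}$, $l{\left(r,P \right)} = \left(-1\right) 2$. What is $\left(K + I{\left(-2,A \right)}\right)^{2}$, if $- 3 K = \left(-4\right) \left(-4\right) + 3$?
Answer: $\frac{4}{9} \approx 0.44444$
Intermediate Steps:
$l{\left(r,P \right)} = -2$
$A = -2$
$K = - \frac{19}{3}$ ($K = - \frac{\left(-4\right) \left(-4\right) + 3}{3} = - \frac{16 + 3}{3} = \left(- \frac{1}{3}\right) 19 = - \frac{19}{3} \approx -6.3333$)
$\left(K + I{\left(-2,A \right)}\right)^{2} = \left(- \frac{19}{3} + 7\right)^{2} = \left(\frac{2}{3}\right)^{2} = \frac{4}{9}$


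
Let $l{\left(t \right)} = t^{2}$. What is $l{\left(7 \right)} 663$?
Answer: $32487$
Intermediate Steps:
$l{\left(7 \right)} 663 = 7^{2} \cdot 663 = 49 \cdot 663 = 32487$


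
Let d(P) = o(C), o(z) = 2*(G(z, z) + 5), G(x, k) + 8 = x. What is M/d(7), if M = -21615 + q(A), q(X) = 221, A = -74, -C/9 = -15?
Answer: -10697/132 ≈ -81.038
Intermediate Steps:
C = 135 (C = -9*(-15) = 135)
G(x, k) = -8 + x
o(z) = -6 + 2*z (o(z) = 2*((-8 + z) + 5) = 2*(-3 + z) = -6 + 2*z)
d(P) = 264 (d(P) = -6 + 2*135 = -6 + 270 = 264)
M = -21394 (M = -21615 + 221 = -21394)
M/d(7) = -21394/264 = -21394*1/264 = -10697/132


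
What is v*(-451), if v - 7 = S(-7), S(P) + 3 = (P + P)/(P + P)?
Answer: -2255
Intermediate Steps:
S(P) = -2 (S(P) = -3 + (P + P)/(P + P) = -3 + (2*P)/((2*P)) = -3 + (2*P)*(1/(2*P)) = -3 + 1 = -2)
v = 5 (v = 7 - 2 = 5)
v*(-451) = 5*(-451) = -2255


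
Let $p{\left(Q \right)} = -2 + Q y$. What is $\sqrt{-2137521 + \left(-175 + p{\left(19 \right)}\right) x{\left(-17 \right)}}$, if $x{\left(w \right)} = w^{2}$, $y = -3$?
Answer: $7 i \sqrt{45003} \approx 1485.0 i$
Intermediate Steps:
$p{\left(Q \right)} = -2 - 3 Q$ ($p{\left(Q \right)} = -2 + Q \left(-3\right) = -2 - 3 Q$)
$\sqrt{-2137521 + \left(-175 + p{\left(19 \right)}\right) x{\left(-17 \right)}} = \sqrt{-2137521 + \left(-175 - 59\right) \left(-17\right)^{2}} = \sqrt{-2137521 + \left(-175 - 59\right) 289} = \sqrt{-2137521 - 67626} = \sqrt{-2205147} = 7 i \sqrt{45003}$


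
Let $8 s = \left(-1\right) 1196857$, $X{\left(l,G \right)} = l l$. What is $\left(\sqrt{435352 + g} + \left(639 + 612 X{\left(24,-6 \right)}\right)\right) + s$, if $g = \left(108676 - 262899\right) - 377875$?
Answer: $\frac{1628351}{8} + 61 i \sqrt{26} \approx 2.0354 \cdot 10^{5} + 311.04 i$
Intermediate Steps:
$X{\left(l,G \right)} = l^{2}$
$g = -532098$ ($g = -154223 - 377875 = -532098$)
$s = - \frac{1196857}{8}$ ($s = \frac{\left(-1\right) 1196857}{8} = \frac{1}{8} \left(-1196857\right) = - \frac{1196857}{8} \approx -1.4961 \cdot 10^{5}$)
$\left(\sqrt{435352 + g} + \left(639 + 612 X{\left(24,-6 \right)}\right)\right) + s = \left(\sqrt{435352 - 532098} + \left(639 + 612 \cdot 24^{2}\right)\right) - \frac{1196857}{8} = \left(\sqrt{-96746} + \left(639 + 612 \cdot 576\right)\right) - \frac{1196857}{8} = \left(61 i \sqrt{26} + \left(639 + 352512\right)\right) - \frac{1196857}{8} = \left(61 i \sqrt{26} + 353151\right) - \frac{1196857}{8} = \left(353151 + 61 i \sqrt{26}\right) - \frac{1196857}{8} = \frac{1628351}{8} + 61 i \sqrt{26}$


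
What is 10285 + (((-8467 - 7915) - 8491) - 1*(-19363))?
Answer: 4775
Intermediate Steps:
10285 + (((-8467 - 7915) - 8491) - 1*(-19363)) = 10285 + ((-16382 - 8491) + 19363) = 10285 + (-24873 + 19363) = 10285 - 5510 = 4775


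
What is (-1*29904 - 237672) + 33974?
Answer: -233602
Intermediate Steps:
(-1*29904 - 237672) + 33974 = (-29904 - 237672) + 33974 = -267576 + 33974 = -233602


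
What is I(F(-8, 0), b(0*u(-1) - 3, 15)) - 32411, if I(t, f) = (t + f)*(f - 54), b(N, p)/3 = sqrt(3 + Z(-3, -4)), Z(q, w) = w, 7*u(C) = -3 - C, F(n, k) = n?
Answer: -31988 - 186*I ≈ -31988.0 - 186.0*I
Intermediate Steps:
u(C) = -3/7 - C/7 (u(C) = (-3 - C)/7 = -3/7 - C/7)
b(N, p) = 3*I (b(N, p) = 3*sqrt(3 - 4) = 3*sqrt(-1) = 3*I)
I(t, f) = (-54 + f)*(f + t) (I(t, f) = (f + t)*(-54 + f) = (-54 + f)*(f + t))
I(F(-8, 0), b(0*u(-1) - 3, 15)) - 32411 = ((3*I)**2 - 162*I - 54*(-8) + (3*I)*(-8)) - 32411 = (-9 - 162*I + 432 - 24*I) - 32411 = (423 - 186*I) - 32411 = -31988 - 186*I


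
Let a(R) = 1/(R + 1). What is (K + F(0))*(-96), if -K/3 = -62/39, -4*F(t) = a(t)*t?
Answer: -5952/13 ≈ -457.85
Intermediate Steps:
a(R) = 1/(1 + R)
F(t) = -t/(4*(1 + t))
K = 62/13 (K = -(-186)/39 = -3*(-62/39) = 62/13 ≈ 4.7692)
(K + F(0))*(-96) = (62/13 - 1*0/(4 + 4*0))*(-96) = (62/13 - 1*0/(4 + 0))*(-96) = (62/13 - 1*0/4)*(-96) = (62/13 - 1*0*¼)*(-96) = (62/13 + 0)*(-96) = (62/13)*(-96) = -5952/13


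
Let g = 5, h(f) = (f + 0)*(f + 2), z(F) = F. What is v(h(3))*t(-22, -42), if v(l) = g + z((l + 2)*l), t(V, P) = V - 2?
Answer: -6240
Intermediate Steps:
h(f) = f*(2 + f)
t(V, P) = -2 + V
v(l) = 5 + l*(2 + l) (v(l) = 5 + (l + 2)*l = 5 + (2 + l)*l = 5 + l*(2 + l))
v(h(3))*t(-22, -42) = (5 + (3*(2 + 3))*(2 + 3*(2 + 3)))*(-2 - 22) = (5 + (3*5)*(2 + 3*5))*(-24) = (5 + 15*(2 + 15))*(-24) = (5 + 15*17)*(-24) = (5 + 255)*(-24) = 260*(-24) = -6240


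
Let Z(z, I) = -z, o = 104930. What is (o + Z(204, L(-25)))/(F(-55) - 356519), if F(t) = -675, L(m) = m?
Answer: -52363/178597 ≈ -0.29319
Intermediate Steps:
(o + Z(204, L(-25)))/(F(-55) - 356519) = (104930 - 1*204)/(-675 - 356519) = (104930 - 204)/(-357194) = 104726*(-1/357194) = -52363/178597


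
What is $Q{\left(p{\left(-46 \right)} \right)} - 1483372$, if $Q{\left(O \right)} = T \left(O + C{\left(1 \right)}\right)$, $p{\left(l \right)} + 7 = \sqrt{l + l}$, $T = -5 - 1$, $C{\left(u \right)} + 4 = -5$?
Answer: $-1483276 - 12 i \sqrt{23} \approx -1.4833 \cdot 10^{6} - 57.55 i$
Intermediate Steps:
$C{\left(u \right)} = -9$ ($C{\left(u \right)} = -4 - 5 = -9$)
$T = -6$ ($T = -5 - 1 = -6$)
$p{\left(l \right)} = -7 + \sqrt{2} \sqrt{l}$ ($p{\left(l \right)} = -7 + \sqrt{l + l} = -7 + \sqrt{2 l} = -7 + \sqrt{2} \sqrt{l}$)
$Q{\left(O \right)} = 54 - 6 O$ ($Q{\left(O \right)} = - 6 \left(O - 9\right) = - 6 \left(-9 + O\right) = 54 - 6 O$)
$Q{\left(p{\left(-46 \right)} \right)} - 1483372 = \left(54 - 6 \left(-7 + \sqrt{2} \sqrt{-46}\right)\right) - 1483372 = \left(54 - 6 \left(-7 + \sqrt{2} i \sqrt{46}\right)\right) - 1483372 = \left(54 - 6 \left(-7 + 2 i \sqrt{23}\right)\right) - 1483372 = \left(54 + \left(42 - 12 i \sqrt{23}\right)\right) - 1483372 = \left(96 - 12 i \sqrt{23}\right) - 1483372 = -1483276 - 12 i \sqrt{23}$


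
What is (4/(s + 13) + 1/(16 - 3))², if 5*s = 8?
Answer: 110889/900601 ≈ 0.12313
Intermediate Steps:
s = 8/5 (s = (⅕)*8 = 8/5 ≈ 1.6000)
(4/(s + 13) + 1/(16 - 3))² = (4/(8/5 + 13) + 1/(16 - 3))² = (4/(73/5) + 1/13)² = (4*(5/73) + 1/13)² = (20/73 + 1/13)² = (333/949)² = 110889/900601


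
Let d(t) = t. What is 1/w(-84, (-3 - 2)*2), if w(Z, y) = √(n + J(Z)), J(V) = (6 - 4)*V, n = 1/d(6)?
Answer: -I*√6042/1007 ≈ -0.07719*I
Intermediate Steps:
n = ⅙ (n = 1/6 = ⅙ ≈ 0.16667)
J(V) = 2*V
w(Z, y) = √(⅙ + 2*Z)
1/w(-84, (-3 - 2)*2) = 1/(√(6 + 72*(-84))/6) = 1/(√(6 - 6048)/6) = 1/(√(-6042)/6) = 1/((I*√6042)/6) = 1/(I*√6042/6) = -I*√6042/1007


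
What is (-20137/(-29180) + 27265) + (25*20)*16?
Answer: 1029052837/29180 ≈ 35266.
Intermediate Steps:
(-20137/(-29180) + 27265) + (25*20)*16 = (-20137*(-1/29180) + 27265) + 500*16 = (20137/29180 + 27265) + 8000 = 795612837/29180 + 8000 = 1029052837/29180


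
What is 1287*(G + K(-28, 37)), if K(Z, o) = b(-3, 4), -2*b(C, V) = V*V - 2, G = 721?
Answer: 918918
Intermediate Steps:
b(C, V) = 1 - V²/2 (b(C, V) = -(V*V - 2)/2 = -(V² - 2)/2 = -(-2 + V²)/2 = 1 - V²/2)
K(Z, o) = -7 (K(Z, o) = 1 - ½*4² = 1 - ½*16 = 1 - 8 = -7)
1287*(G + K(-28, 37)) = 1287*(721 - 7) = 1287*714 = 918918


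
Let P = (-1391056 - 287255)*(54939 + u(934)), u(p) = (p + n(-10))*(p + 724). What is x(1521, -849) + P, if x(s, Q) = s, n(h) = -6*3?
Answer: -2641102634916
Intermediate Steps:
n(h) = -18
u(p) = (-18 + p)*(724 + p) (u(p) = (p - 18)*(p + 724) = (-18 + p)*(724 + p))
P = -2641102636437 (P = (-1391056 - 287255)*(54939 + (-13032 + 934² + 706*934)) = -1678311*(54939 + (-13032 + 872356 + 659404)) = -1678311*(54939 + 1518728) = -1678311*1573667 = -2641102636437)
x(1521, -849) + P = 1521 - 2641102636437 = -2641102634916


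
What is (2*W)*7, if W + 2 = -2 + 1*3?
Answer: -14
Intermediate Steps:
W = -1 (W = -2 + (-2 + 1*3) = -2 + (-2 + 3) = -2 + 1 = -1)
(2*W)*7 = (2*(-1))*7 = -2*7 = -14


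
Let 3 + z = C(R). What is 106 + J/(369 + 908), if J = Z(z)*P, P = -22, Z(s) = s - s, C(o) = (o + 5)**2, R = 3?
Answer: 106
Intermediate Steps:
C(o) = (5 + o)**2
z = 61 (z = -3 + (5 + 3)**2 = -3 + 8**2 = -3 + 64 = 61)
Z(s) = 0
J = 0 (J = 0*(-22) = 0)
106 + J/(369 + 908) = 106 + 0/(369 + 908) = 106 + 0/1277 = 106 + (1/1277)*0 = 106 + 0 = 106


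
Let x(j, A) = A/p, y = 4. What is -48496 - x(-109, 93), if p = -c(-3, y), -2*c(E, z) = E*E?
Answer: -145550/3 ≈ -48517.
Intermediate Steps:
c(E, z) = -E**2/2 (c(E, z) = -E*E/2 = -E**2/2)
p = 9/2 (p = -(-1)*(-3)**2/2 = -(-1)*9/2 = -1*(-9/2) = 9/2 ≈ 4.5000)
x(j, A) = 2*A/9 (x(j, A) = A/(9/2) = A*(2/9) = 2*A/9)
-48496 - x(-109, 93) = -48496 - 2*93/9 = -48496 - 1*62/3 = -48496 - 62/3 = -145550/3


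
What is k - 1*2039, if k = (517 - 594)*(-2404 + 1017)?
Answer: 104760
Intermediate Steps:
k = 106799 (k = -77*(-1387) = 106799)
k - 1*2039 = 106799 - 1*2039 = 106799 - 2039 = 104760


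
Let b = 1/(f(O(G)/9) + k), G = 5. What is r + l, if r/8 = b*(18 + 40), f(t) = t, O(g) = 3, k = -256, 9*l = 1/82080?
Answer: -1028297473/566598240 ≈ -1.8149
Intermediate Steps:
l = 1/738720 (l = (⅑)/82080 = (⅑)*(1/82080) = 1/738720 ≈ 1.3537e-6)
b = -3/767 (b = 1/(3/9 - 256) = 1/(3*(⅑) - 256) = 1/(⅓ - 256) = 1/(-767/3) = -3/767 ≈ -0.0039113)
r = -1392/767 (r = 8*(-3*(18 + 40)/767) = 8*(-3/767*58) = 8*(-174/767) = -1392/767 ≈ -1.8149)
r + l = -1392/767 + 1/738720 = -1028297473/566598240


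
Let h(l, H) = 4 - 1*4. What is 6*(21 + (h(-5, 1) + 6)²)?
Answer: 342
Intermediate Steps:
h(l, H) = 0 (h(l, H) = 4 - 4 = 0)
6*(21 + (h(-5, 1) + 6)²) = 6*(21 + (0 + 6)²) = 6*(21 + 6²) = 6*(21 + 36) = 6*57 = 342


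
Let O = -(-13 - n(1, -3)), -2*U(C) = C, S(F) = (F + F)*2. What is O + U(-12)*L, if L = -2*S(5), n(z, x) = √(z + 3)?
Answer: -225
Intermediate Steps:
S(F) = 4*F (S(F) = (2*F)*2 = 4*F)
n(z, x) = √(3 + z)
U(C) = -C/2
L = -40 (L = -8*5 = -2*20 = -40)
O = 15 (O = -(-13 - √(3 + 1)) = -(-13 - √4) = -(-13 - 1*2) = -(-13 - 2) = -1*(-15) = 15)
O + U(-12)*L = 15 - ½*(-12)*(-40) = 15 + 6*(-40) = 15 - 240 = -225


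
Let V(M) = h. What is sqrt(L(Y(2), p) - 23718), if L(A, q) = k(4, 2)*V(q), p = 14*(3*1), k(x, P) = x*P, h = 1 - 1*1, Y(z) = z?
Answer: I*sqrt(23718) ≈ 154.01*I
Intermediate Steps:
h = 0 (h = 1 - 1 = 0)
V(M) = 0
k(x, P) = P*x
p = 42 (p = 14*3 = 42)
L(A, q) = 0 (L(A, q) = (2*4)*0 = 8*0 = 0)
sqrt(L(Y(2), p) - 23718) = sqrt(0 - 23718) = sqrt(-23718) = I*sqrt(23718)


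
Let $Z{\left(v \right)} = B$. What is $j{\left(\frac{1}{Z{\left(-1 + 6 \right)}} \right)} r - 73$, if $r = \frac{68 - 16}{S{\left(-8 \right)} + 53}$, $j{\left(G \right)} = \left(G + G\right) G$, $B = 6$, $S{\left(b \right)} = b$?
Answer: $- \frac{29539}{405} \approx -72.936$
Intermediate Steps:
$Z{\left(v \right)} = 6$
$j{\left(G \right)} = 2 G^{2}$ ($j{\left(G \right)} = 2 G G = 2 G^{2}$)
$r = \frac{52}{45}$ ($r = \frac{68 - 16}{-8 + 53} = \frac{52}{45} \approx 1.1556$)
$j{\left(\frac{1}{Z{\left(-1 + 6 \right)}} \right)} r - 73 = 2 \left(\frac{1}{6}\right)^{2} \cdot \frac{52}{45} - 73 = \frac{2}{36} \cdot \frac{52}{45} - 73 = 2 \cdot \frac{1}{36} \cdot \frac{52}{45} - 73 = \frac{1}{18} \cdot \frac{52}{45} - 73 = \frac{26}{405} - 73 = - \frac{29539}{405}$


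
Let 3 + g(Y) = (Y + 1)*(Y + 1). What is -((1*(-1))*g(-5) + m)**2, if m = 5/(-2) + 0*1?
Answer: -961/4 ≈ -240.25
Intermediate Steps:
g(Y) = -3 + (1 + Y)**2 (g(Y) = -3 + (Y + 1)*(Y + 1) = -3 + (1 + Y)*(1 + Y) = -3 + (1 + Y)**2)
m = -5/2 (m = 5*(-1/2) + 0 = -5/2 + 0 = -5/2 ≈ -2.5000)
-((1*(-1))*g(-5) + m)**2 = -((1*(-1))*(-3 + (1 - 5)**2) - 5/2)**2 = -(-(-3 + (-4)**2) - 5/2)**2 = -(-(-3 + 16) - 5/2)**2 = -(-1*13 - 5/2)**2 = -(-13 - 5/2)**2 = -(-31/2)**2 = -1*961/4 = -961/4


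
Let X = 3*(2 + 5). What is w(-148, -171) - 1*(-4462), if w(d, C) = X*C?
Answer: 871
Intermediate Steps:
X = 21 (X = 3*7 = 21)
w(d, C) = 21*C
w(-148, -171) - 1*(-4462) = 21*(-171) - 1*(-4462) = -3591 + 4462 = 871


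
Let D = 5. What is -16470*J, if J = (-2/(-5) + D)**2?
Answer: -2401326/5 ≈ -4.8027e+5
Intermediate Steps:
J = 729/25 (J = (-2/(-5) + 5)**2 = (-2*(-1/5) + 5)**2 = (2/5 + 5)**2 = (27/5)**2 = 729/25 ≈ 29.160)
-16470*J = -16470*729/25 = -2401326/5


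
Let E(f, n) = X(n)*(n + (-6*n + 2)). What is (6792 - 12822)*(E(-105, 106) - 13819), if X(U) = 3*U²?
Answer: 107404207290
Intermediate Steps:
E(f, n) = 3*n²*(2 - 5*n) (E(f, n) = (3*n²)*(n + (-6*n + 2)) = (3*n²)*(n + (2 - 6*n)) = (3*n²)*(2 - 5*n) = 3*n²*(2 - 5*n))
(6792 - 12822)*(E(-105, 106) - 13819) = (6792 - 12822)*(106²*(6 - 15*106) - 13819) = -6030*(11236*(6 - 1590) - 13819) = -6030*(11236*(-1584) - 13819) = -6030*(-17797824 - 13819) = -6030*(-17811643) = 107404207290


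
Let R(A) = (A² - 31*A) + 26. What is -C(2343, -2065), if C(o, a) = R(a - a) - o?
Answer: 2317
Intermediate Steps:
R(A) = 26 + A² - 31*A
C(o, a) = 26 - o (C(o, a) = (26 + (a - a)² - 31*(a - a)) - o = (26 + 0² - 31*0) - o = (26 + 0 + 0) - o = 26 - o)
-C(2343, -2065) = -(26 - 1*2343) = -(26 - 2343) = -1*(-2317) = 2317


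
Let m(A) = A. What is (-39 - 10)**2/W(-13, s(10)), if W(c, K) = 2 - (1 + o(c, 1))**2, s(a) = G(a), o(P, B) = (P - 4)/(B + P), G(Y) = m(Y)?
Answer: -49392/79 ≈ -625.21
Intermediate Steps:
G(Y) = Y
o(P, B) = (-4 + P)/(B + P)
s(a) = a
W(c, K) = 2 - (1 + (-4 + c)/(1 + c))**2
(-39 - 10)**2/W(-13, s(10)) = (-39 - 10)**2/(2 - (-3 + 2*(-13))**2/(1 - 13)**2) = (-49)**2/(2 - 1*(-3 - 26)**2/(-12)**2) = 2401/(2 - 1*1/144*(-29)**2) = 2401/(2 - 1*1/144*841) = 2401/(2 - 841/144) = 2401/(-553/144) = 2401*(-144/553) = -49392/79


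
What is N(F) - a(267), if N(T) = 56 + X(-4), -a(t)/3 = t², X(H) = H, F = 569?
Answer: 213919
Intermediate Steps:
a(t) = -3*t²
N(T) = 52 (N(T) = 56 - 4 = 52)
N(F) - a(267) = 52 - (-3)*267² = 52 - (-3)*71289 = 52 - 1*(-213867) = 52 + 213867 = 213919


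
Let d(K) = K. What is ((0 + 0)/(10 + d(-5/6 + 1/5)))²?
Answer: 0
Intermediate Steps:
((0 + 0)/(10 + d(-5/6 + 1/5)))² = ((0 + 0)/(10 + (-5/6 + 1/5)))² = (0/(10 + (-5*⅙ + 1*(⅕))))² = (0/(10 + (-⅚ + ⅕)))² = (0/(10 - 19/30))² = (0/(281/30))² = (0*(30/281))² = 0² = 0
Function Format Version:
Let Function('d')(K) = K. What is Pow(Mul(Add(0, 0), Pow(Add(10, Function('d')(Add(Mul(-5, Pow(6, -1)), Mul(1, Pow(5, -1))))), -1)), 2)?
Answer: 0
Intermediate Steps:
Pow(Mul(Add(0, 0), Pow(Add(10, Function('d')(Add(Mul(-5, Pow(6, -1)), Mul(1, Pow(5, -1))))), -1)), 2) = Pow(Mul(Add(0, 0), Pow(Add(10, Add(Mul(-5, Pow(6, -1)), Mul(1, Pow(5, -1)))), -1)), 2) = Pow(Mul(0, Pow(Add(10, Add(Mul(-5, Rational(1, 6)), Mul(1, Rational(1, 5)))), -1)), 2) = Pow(Mul(0, Pow(Add(10, Add(Rational(-5, 6), Rational(1, 5))), -1)), 2) = Pow(Mul(0, Pow(Add(10, Rational(-19, 30)), -1)), 2) = Pow(Mul(0, Pow(Rational(281, 30), -1)), 2) = Pow(Mul(0, Rational(30, 281)), 2) = Pow(0, 2) = 0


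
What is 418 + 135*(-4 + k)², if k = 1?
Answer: 1633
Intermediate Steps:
418 + 135*(-4 + k)² = 418 + 135*(-4 + 1)² = 418 + 135*(-3)² = 418 + 135*9 = 418 + 1215 = 1633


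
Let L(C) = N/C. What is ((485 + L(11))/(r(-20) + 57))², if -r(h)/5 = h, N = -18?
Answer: 28270489/2982529 ≈ 9.4787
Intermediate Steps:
r(h) = -5*h
L(C) = -18/C
((485 + L(11))/(r(-20) + 57))² = ((485 - 18/11)/(-5*(-20) + 57))² = ((485 - 18*1/11)/(100 + 57))² = ((485 - 18/11)/157)² = ((5317/11)*(1/157))² = (5317/1727)² = 28270489/2982529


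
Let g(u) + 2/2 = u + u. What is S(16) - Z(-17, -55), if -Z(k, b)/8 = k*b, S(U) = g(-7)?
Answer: 7465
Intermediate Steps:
g(u) = -1 + 2*u (g(u) = -1 + (u + u) = -1 + 2*u)
S(U) = -15 (S(U) = -1 + 2*(-7) = -1 - 14 = -15)
Z(k, b) = -8*b*k (Z(k, b) = -8*k*b = -8*b*k)
S(16) - Z(-17, -55) = -15 - (-8)*(-55)*(-17) = -15 - 1*(-7480) = -15 + 7480 = 7465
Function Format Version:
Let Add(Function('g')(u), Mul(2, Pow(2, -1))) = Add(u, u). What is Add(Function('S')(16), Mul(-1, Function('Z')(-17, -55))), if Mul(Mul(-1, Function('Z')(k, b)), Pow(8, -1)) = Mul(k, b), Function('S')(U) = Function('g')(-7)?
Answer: 7465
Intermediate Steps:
Function('g')(u) = Add(-1, Mul(2, u)) (Function('g')(u) = Add(-1, Add(u, u)) = Add(-1, Mul(2, u)))
Function('S')(U) = -15 (Function('S')(U) = Add(-1, Mul(2, -7)) = Add(-1, -14) = -15)
Function('Z')(k, b) = Mul(-8, b, k) (Function('Z')(k, b) = Mul(-8, Mul(k, b)) = Mul(-8, Mul(b, k)) = Mul(-8, b, k))
Add(Function('S')(16), Mul(-1, Function('Z')(-17, -55))) = Add(-15, Mul(-1, Mul(-8, -55, -17))) = Add(-15, Mul(-1, -7480)) = Add(-15, 7480) = 7465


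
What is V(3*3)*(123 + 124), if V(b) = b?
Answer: 2223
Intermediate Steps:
V(3*3)*(123 + 124) = (3*3)*(123 + 124) = 9*247 = 2223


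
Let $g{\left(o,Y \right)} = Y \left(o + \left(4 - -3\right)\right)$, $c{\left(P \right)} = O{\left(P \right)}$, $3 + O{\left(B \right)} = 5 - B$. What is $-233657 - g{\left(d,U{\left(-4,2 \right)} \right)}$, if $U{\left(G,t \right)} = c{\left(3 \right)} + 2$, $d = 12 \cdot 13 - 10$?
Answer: $-233810$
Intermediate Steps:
$O{\left(B \right)} = 2 - B$ ($O{\left(B \right)} = -3 - \left(-5 + B\right) = 2 - B$)
$c{\left(P \right)} = 2 - P$
$d = 146$ ($d = 156 - 10 = 146$)
$U{\left(G,t \right)} = 1$ ($U{\left(G,t \right)} = \left(2 - 3\right) + 2 = -1 + 2 = 1$)
$g{\left(o,Y \right)} = Y \left(7 + o\right)$ ($g{\left(o,Y \right)} = Y \left(o + \left(4 + 3\right)\right) = Y \left(o + 7\right) = Y \left(7 + o\right)$)
$-233657 - g{\left(d,U{\left(-4,2 \right)} \right)} = -233657 - 1 \left(7 + 146\right) = -233657 - 1 \cdot 153 = -233657 - 153 = -233810$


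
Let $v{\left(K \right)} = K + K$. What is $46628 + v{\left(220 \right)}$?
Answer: $47068$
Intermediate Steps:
$v{\left(K \right)} = 2 K$
$46628 + v{\left(220 \right)} = 46628 + 2 \cdot 220 = 46628 + 440 = 47068$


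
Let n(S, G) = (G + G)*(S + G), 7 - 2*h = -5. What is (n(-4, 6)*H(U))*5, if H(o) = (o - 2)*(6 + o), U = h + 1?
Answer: 7800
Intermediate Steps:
h = 6 (h = 7/2 - ½*(-5) = 7/2 + 5/2 = 6)
n(S, G) = 2*G*(G + S) (n(S, G) = (2*G)*(G + S) = 2*G*(G + S))
U = 7 (U = 6 + 1 = 7)
H(o) = (-2 + o)*(6 + o)
(n(-4, 6)*H(U))*5 = ((2*6*(6 - 4))*(-12 + 7² + 4*7))*5 = ((2*6*2)*(-12 + 49 + 28))*5 = (24*65)*5 = 1560*5 = 7800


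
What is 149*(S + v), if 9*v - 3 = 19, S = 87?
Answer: 119945/9 ≈ 13327.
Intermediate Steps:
v = 22/9 (v = ⅓ + (⅑)*19 = ⅓ + 19/9 = 22/9 ≈ 2.4444)
149*(S + v) = 149*(87 + 22/9) = 149*(805/9) = 119945/9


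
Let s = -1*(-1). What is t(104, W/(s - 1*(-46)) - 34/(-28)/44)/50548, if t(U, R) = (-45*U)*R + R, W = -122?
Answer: 347897687/1463465696 ≈ 0.23772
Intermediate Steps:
s = 1
t(U, R) = R - 45*R*U (t(U, R) = -45*R*U + R = R - 45*R*U)
t(104, W/(s - 1*(-46)) - 34/(-28)/44)/50548 = ((-122/(1 - 1*(-46)) - 34/(-28)/44)*(1 - 45*104))/50548 = ((-122/(1 + 46) - 34*(-1/28)*(1/44))*(1 - 4680))*(1/50548) = ((-122/47 + (17/14)*(1/44))*(-4679))*(1/50548) = ((-122*1/47 + 17/616)*(-4679))*(1/50548) = ((-122/47 + 17/616)*(-4679))*(1/50548) = -74353/28952*(-4679)*(1/50548) = (347897687/28952)*(1/50548) = 347897687/1463465696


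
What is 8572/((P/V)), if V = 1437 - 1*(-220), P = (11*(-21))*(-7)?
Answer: 14203804/1617 ≈ 8784.0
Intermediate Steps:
P = 1617 (P = -231*(-7) = 1617)
V = 1657 (V = 1437 + 220 = 1657)
8572/((P/V)) = 8572/((1617/1657)) = 8572/((1617*(1/1657))) = 8572/(1617/1657) = 8572*(1657/1617) = 14203804/1617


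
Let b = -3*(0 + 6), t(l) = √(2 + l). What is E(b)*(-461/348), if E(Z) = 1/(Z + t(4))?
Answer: 461/6148 + 461*√6/110664 ≈ 0.085188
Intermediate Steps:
b = -18 (b = -3*6 = -18)
E(Z) = 1/(Z + √6) (E(Z) = 1/(Z + √(2 + 4)) = 1/(Z + √6))
E(b)*(-461/348) = (-461/348)/(-18 + √6) = (-461*1/348)/(-18 + √6) = -461/348/(-18 + √6) = -461/(348*(-18 + √6))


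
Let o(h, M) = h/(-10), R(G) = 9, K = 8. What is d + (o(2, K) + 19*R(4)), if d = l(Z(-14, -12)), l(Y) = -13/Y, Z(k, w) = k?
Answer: 12021/70 ≈ 171.73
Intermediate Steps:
d = 13/14 (d = -13/(-14) = -13*(-1/14) = 13/14 ≈ 0.92857)
o(h, M) = -h/10 (o(h, M) = h*(-⅒) = -h/10)
d + (o(2, K) + 19*R(4)) = 13/14 + (-⅒*2 + 19*9) = 13/14 + (-⅕ + 171) = 13/14 + 854/5 = 12021/70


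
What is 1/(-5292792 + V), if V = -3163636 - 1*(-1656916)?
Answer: -1/6799512 ≈ -1.4707e-7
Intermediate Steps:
V = -1506720 (V = -3163636 + 1656916 = -1506720)
1/(-5292792 + V) = 1/(-5292792 - 1506720) = 1/(-6799512) = -1/6799512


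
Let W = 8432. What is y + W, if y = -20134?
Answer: -11702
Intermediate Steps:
y + W = -20134 + 8432 = -11702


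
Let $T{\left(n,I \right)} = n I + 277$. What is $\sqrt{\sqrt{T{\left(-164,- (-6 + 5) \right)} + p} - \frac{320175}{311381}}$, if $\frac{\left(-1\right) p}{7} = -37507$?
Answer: $\frac{\sqrt{-99696411675 + 96958127161 \sqrt{262662}}}{311381} \approx 22.616$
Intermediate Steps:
$p = 262549$ ($p = \left(-7\right) \left(-37507\right) = 262549$)
$T{\left(n,I \right)} = 277 + I n$ ($T{\left(n,I \right)} = I n + 277 = 277 + I n$)
$\sqrt{\sqrt{T{\left(-164,- (-6 + 5) \right)} + p} - \frac{320175}{311381}} = \sqrt{\sqrt{\left(277 + - (-6 + 5) \left(-164\right)\right) + 262549} - \frac{320175}{311381}} = \sqrt{\sqrt{\left(277 + \left(-1\right) \left(-1\right) \left(-164\right)\right) + 262549} - \frac{320175}{311381}} = \sqrt{\sqrt{\left(277 + 1 \left(-164\right)\right) + 262549} - \frac{320175}{311381}} = \sqrt{\sqrt{\left(277 - 164\right) + 262549} - \frac{320175}{311381}} = \sqrt{\sqrt{113 + 262549} - \frac{320175}{311381}} = \sqrt{\sqrt{262662} - \frac{320175}{311381}} = \sqrt{- \frac{320175}{311381} + \sqrt{262662}}$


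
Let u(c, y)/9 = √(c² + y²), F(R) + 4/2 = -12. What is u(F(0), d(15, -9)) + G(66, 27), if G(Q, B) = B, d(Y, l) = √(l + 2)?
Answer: 27 + 27*√21 ≈ 150.73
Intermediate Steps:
F(R) = -14 (F(R) = -2 - 12 = -14)
d(Y, l) = √(2 + l)
u(c, y) = 9*√(c² + y²)
u(F(0), d(15, -9)) + G(66, 27) = 9*√((-14)² + (√(2 - 9))²) + 27 = 9*√(196 + (√(-7))²) + 27 = 9*√(196 + (I*√7)²) + 27 = 9*√(196 - 7) + 27 = 9*√189 + 27 = 9*(3*√21) + 27 = 27*√21 + 27 = 27 + 27*√21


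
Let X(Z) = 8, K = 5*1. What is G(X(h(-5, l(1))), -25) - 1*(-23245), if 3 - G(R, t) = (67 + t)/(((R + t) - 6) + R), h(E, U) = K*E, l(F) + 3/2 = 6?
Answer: 116254/5 ≈ 23251.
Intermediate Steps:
K = 5
l(F) = 9/2 (l(F) = -3/2 + 6 = 9/2)
h(E, U) = 5*E
G(R, t) = 3 - (67 + t)/(-6 + t + 2*R) (G(R, t) = 3 - (67 + t)/(((R + t) - 6) + R) = 3 - (67 + t)/((-6 + R + t) + R) = 3 - (67 + t)/(-6 + t + 2*R))
G(X(h(-5, l(1))), -25) - 1*(-23245) = (-85 + 2*(-25) + 6*8)/(-6 - 25 + 2*8) - 1*(-23245) = (-85 - 50 + 48)/(-6 - 25 + 16) + 23245 = -87/(-15) + 23245 = -1/15*(-87) + 23245 = 29/5 + 23245 = 116254/5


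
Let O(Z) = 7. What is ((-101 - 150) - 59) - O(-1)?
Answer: -317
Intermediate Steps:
((-101 - 150) - 59) - O(-1) = ((-101 - 150) - 59) - 1*7 = (-251 - 59) - 7 = -310 - 7 = -317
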